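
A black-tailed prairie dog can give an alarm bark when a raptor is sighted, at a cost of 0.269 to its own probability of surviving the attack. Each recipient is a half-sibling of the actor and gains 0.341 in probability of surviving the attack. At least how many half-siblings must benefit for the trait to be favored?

r to a half-sibling = 0.25 (half-sibs share one parent — one path of length 2: r = (1/2)^2 = 1/4).
Hamilton's rule: n·r·B > C  ⇒  n > C/(r·B) = 0.269/(0.25·0.341) = 3.155.
The smallest integer exceeding 3.155 is 4.

4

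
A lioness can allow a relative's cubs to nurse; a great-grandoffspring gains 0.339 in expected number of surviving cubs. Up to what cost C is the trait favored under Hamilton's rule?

r to a great-grandoffspring = 1/8 (three parent–offspring links: r = (1/2)^3 = 1/8).
Hamilton's rule: n·r·B > C, so the trait is favored while C < n·r·B = 1·0.125·0.339 = 0.042375.

0.042375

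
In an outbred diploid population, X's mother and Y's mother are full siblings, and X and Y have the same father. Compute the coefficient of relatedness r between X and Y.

Independent pedigree routes through distinct common ancestors add.
X and Y are related in two ways: first cousins through their mothers (r = 1/8) and half-sibs through their shared father (r = 1/4).
r = 1/8 + 1/4 = 3/8 = 0.375.

0.375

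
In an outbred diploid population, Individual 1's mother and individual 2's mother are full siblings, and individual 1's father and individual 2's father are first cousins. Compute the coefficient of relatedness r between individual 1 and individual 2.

0.15625

Relatedness sums over independent paths through distinct common ancestors.
Individual 1 and individual 2 are related in two ways: first cousins through their mothers (r = 1/8) and second cousins through their fathers (r = 1/32).
r = 1/8 + 1/32 = 5/32 = 0.15625.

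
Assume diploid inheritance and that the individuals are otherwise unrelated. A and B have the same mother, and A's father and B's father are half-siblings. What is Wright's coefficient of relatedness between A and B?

Relatedness sums over independent paths through distinct common ancestors.
A and B are related in two ways: half-sibs through their shared mother (r = 1/4) and half first cousins through their fathers (r = 1/16).
r = 1/4 + 1/16 = 5/16 = 0.3125.

0.3125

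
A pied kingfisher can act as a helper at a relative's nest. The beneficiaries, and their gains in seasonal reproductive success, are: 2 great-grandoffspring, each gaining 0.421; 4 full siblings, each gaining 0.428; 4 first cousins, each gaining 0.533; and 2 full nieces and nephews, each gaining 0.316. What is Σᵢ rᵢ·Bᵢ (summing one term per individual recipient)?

1.38575

r to a great-grandoffspring = 1/8 (three parent–offspring links: r = (1/2)^3 = 1/8).
r to a full sibling = 0.5 (full sibs share both parents — two paths of length 2: r = 2·(1/2)^2 = 1/2).
r to a first cousin = 0.125 (first cousins share one grandparent pair — two paths of length 4: r = 2·(1/2)^4 = 1/8).
r to a full niece or nephew = 0.25 (full aunt/uncle↔niece/nephew: two paths of length 3 through the shared grandparent pair: r = 2·(1/2)^3 = 1/4).
Summing one r·B term per recipient: 2·0.125·0.421 + 4·0.5·0.428 + 4·0.125·0.533 + 2·0.25·0.316 = 1.38575.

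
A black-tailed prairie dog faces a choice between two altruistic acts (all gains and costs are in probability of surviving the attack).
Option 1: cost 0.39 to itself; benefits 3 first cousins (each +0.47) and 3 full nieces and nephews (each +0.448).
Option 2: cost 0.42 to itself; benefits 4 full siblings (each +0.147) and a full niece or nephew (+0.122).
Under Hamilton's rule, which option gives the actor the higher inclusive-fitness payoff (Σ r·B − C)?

Option 1

Option 1: r to a first cousin = 0.125.
Option 1: r to a full niece or nephew = 0.25.
Option 1: Σ r·B − C = (3·0.125·0.47 + 3·0.25·0.448) − 0.39 = 0.12225.
Option 2: r to a full sibling = 0.5.
Option 2: r to a full niece or nephew = 0.25.
Option 2: Σ r·B − C = (4·0.5·0.147 + 1·0.25·0.122) − 0.42 = -0.0955.
Option 1 has the higher net inclusive-fitness payoff.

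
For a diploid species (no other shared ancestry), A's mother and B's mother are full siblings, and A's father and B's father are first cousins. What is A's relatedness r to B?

0.15625

Wright's path rule: contributions from independent ancestry routes add.
A and B are related in two ways: first cousins through their mothers (r = 1/8) and second cousins through their fathers (r = 1/32).
r = 1/8 + 1/32 = 5/32 = 0.15625.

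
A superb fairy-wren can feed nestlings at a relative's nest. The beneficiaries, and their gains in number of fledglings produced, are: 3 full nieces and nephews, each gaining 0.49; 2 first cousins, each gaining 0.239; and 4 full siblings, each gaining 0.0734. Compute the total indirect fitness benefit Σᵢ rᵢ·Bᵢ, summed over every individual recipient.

r to a full niece or nephew = 0.25 (full aunt/uncle↔niece/nephew: two paths of length 3 through the shared grandparent pair: r = 2·(1/2)^3 = 1/4).
r to a first cousin = 1/8 (first cousins share one grandparent pair — two paths of length 4: r = 2·(1/2)^4 = 1/8).
r to a full sibling = 0.5 (full sibs share both parents — two paths of length 2: r = 2·(1/2)^2 = 1/2).
Summing one r·B term per recipient: 3·0.25·0.49 + 2·0.125·0.239 + 4·0.5·0.0734 = 0.57405.

0.57405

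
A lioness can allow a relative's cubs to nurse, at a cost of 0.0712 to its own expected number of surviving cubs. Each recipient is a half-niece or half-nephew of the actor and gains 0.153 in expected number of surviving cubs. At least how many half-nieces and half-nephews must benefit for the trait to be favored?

r to a half-niece or half-nephew = 1/8 (half-aunt/uncle↔niece/nephew: one path of length 3: r = (1/2)^3 = 1/8).
Hamilton's rule: n·r·B > C  ⇒  n > C/(r·B) = 0.0712/(0.125·0.153) = 3.723.
The smallest integer exceeding 3.723 is 4.

4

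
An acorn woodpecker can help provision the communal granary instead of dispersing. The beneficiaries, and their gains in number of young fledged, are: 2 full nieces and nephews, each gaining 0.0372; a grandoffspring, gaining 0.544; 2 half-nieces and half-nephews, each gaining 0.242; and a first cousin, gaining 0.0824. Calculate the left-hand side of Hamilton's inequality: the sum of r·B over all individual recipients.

r to a full niece or nephew = 0.25 (full aunt/uncle↔niece/nephew: two paths of length 3 through the shared grandparent pair: r = 2·(1/2)^3 = 1/4).
r to a grandoffspring = 0.25 (two parent–offspring links: r = (1/2)^2 = 1/4).
r to a half-niece or half-nephew = 0.125 (half-aunt/uncle↔niece/nephew: one path of length 3: r = (1/2)^3 = 1/8).
r to a first cousin = 1/8 (first cousins share one grandparent pair — two paths of length 4: r = 2·(1/2)^4 = 1/8).
Summing one r·B term per recipient: 2·0.25·0.0372 + 1·0.25·0.544 + 2·0.125·0.242 + 1·0.125·0.0824 = 0.2254.

0.2254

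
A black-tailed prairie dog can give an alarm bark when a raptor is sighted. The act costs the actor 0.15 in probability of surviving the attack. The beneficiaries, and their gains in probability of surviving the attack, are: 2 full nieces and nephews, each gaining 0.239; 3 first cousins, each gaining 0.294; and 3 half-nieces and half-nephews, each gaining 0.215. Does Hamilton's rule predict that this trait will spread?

Hamilton's rule: the trait is favored when the sum of r·B over every recipient exceeds the actor's cost C.
r to a full niece or nephew = 1/4 (full aunt/uncle↔niece/nephew: two paths of length 3 through the shared grandparent pair: r = 2·(1/2)^3 = 1/4).
r to a first cousin = 1/8 (first cousins share one grandparent pair — two paths of length 4: r = 2·(1/2)^4 = 1/8).
r to a half-niece or half-nephew = 1/8 (half-aunt/uncle↔niece/nephew: one path of length 3: r = (1/2)^3 = 1/8).
Summing one r·B term per recipient: 2·0.25·0.239 + 3·0.125·0.294 + 3·0.125·0.215 = 0.310375.
0.310375 > 0.15: the indirect benefit exceeds the cost.

Yes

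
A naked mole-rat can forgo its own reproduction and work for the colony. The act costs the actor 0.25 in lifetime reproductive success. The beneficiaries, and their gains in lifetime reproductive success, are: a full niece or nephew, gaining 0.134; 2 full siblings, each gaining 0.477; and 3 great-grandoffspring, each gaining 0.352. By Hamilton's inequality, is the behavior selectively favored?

Hamilton's rule: the trait is favored when the sum of r·B over every recipient exceeds the actor's cost C.
r to a full niece or nephew = 1/4 (full aunt/uncle↔niece/nephew: two paths of length 3 through the shared grandparent pair: r = 2·(1/2)^3 = 1/4).
r to a full sibling = 0.5 (full sibs share both parents — two paths of length 2: r = 2·(1/2)^2 = 1/2).
r to a great-grandoffspring = 1/8 (three parent–offspring links: r = (1/2)^3 = 1/8).
Summing one r·B term per recipient: 1·0.25·0.134 + 2·0.5·0.477 + 3·0.125·0.352 = 0.6425.
0.6425 > 0.25: the indirect benefit exceeds the cost.

Yes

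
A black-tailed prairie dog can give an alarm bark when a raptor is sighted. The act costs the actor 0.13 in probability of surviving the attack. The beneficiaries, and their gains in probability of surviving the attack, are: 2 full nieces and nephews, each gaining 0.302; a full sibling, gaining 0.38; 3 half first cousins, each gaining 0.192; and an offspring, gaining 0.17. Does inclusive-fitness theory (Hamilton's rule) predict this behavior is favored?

Hamilton's rule: the trait is favored when the sum of r·B over every recipient exceeds the actor's cost C.
r to a full niece or nephew = 1/4 (full aunt/uncle↔niece/nephew: two paths of length 3 through the shared grandparent pair: r = 2·(1/2)^3 = 1/4).
r to a full sibling = 1/2 (full sibs share both parents — two paths of length 2: r = 2·(1/2)^2 = 1/2).
r to a half first cousin = 1/16 (half first cousins share one grandparent — one path of length 4: r = (1/2)^4 = 1/16).
r to an offspring = 1/2 (one parent–offspring link: r = (1/2)^1 = 1/2).
Summing one r·B term per recipient: 2·0.25·0.302 + 1·0.5·0.38 + 3·0.0625·0.192 + 1·0.5·0.17 = 0.462.
0.462 > 0.13: the indirect benefit exceeds the cost.

Yes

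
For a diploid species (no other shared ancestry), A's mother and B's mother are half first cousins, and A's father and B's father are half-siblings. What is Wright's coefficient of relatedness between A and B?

0.078125

Independent pedigree routes through distinct common ancestors add.
A and B are related in two ways: half second cousins through their mothers (r = 1/64) and half first cousins through their fathers (r = 1/16).
r = 1/64 + 1/16 = 0.078125.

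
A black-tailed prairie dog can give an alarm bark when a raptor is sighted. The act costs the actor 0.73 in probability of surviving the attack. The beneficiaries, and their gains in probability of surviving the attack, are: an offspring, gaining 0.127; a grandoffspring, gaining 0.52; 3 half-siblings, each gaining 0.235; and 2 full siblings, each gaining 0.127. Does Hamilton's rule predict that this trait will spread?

Hamilton's rule: the trait is favored when the sum of r·B over every recipient exceeds the actor's cost C.
r to an offspring = 0.5 (one parent–offspring link: r = (1/2)^1 = 1/2).
r to a grandoffspring = 0.25 (two parent–offspring links: r = (1/2)^2 = 1/4).
r to a half-sibling = 1/4 (half-sibs share one parent — one path of length 2: r = (1/2)^2 = 1/4).
r to a full sibling = 0.5 (full sibs share both parents — two paths of length 2: r = 2·(1/2)^2 = 1/2).
Summing one r·B term per recipient: 1·0.5·0.127 + 1·0.25·0.52 + 3·0.25·0.235 + 2·0.5·0.127 = 0.49675.
0.49675 < 0.73: the indirect benefit is less than the cost.

No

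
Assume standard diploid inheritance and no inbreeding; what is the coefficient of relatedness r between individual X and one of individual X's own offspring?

0.5

Each parent–offspring link contributes a factor of 1/2, and independent paths through distinct common ancestors add.
One parent–offspring link: r = (1/2)^1 = 1/2.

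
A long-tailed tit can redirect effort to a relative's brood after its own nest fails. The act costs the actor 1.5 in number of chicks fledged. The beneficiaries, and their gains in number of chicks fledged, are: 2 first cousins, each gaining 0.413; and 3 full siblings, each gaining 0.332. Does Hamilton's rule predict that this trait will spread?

Hamilton's rule: the trait is favored when the sum of r·B over every recipient exceeds the actor's cost C.
r to a first cousin = 0.125 (first cousins share one grandparent pair — two paths of length 4: r = 2·(1/2)^4 = 1/8).
r to a full sibling = 0.5 (full sibs share both parents — two paths of length 2: r = 2·(1/2)^2 = 1/2).
Summing one r·B term per recipient: 2·0.125·0.413 + 3·0.5·0.332 = 0.60125.
0.60125 < 1.5: the indirect benefit is less than the cost.

No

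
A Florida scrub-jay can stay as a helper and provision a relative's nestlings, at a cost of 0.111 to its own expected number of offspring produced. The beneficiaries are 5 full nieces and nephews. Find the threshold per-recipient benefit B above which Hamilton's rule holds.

0.0888

r to a full niece or nephew = 0.25 (full aunt/uncle↔niece/nephew: two paths of length 3 through the shared grandparent pair: r = 2·(1/2)^3 = 1/4).
Hamilton's rule with n recipients of equal r: n·r·B > C, so B > C/(n·r) = 0.111/(5·0.25) = 0.0888.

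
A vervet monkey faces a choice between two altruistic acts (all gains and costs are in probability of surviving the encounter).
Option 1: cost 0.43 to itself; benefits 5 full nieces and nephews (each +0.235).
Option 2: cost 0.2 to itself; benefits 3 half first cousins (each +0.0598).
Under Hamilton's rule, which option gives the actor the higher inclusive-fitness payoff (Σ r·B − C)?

Option 1

Option 1: r to a full niece or nephew = 0.25.
Option 1: Σ r·B − C = (5·0.25·0.235) − 0.43 = -0.13625.
Option 2: r to a half first cousin = 0.0625.
Option 2: Σ r·B − C = (3·0.0625·0.0598) − 0.2 = -0.1887875.
Option 1 has the higher net inclusive-fitness payoff.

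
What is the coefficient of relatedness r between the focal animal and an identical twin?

1

Each parent–offspring link contributes a factor of 1/2, and independent paths through distinct common ancestors add.
Monozygotic twins share every allele identical by descent: r = 1.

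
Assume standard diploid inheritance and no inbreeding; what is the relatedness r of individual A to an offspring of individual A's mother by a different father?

0.25

Each parent–offspring link contributes a factor of 1/2, and independent paths through distinct common ancestors add.
Half-sibs share one parent — one path of length 2: r = (1/2)^2 = 1/4.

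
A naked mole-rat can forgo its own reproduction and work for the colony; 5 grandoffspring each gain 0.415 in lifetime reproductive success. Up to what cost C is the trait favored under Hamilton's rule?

r to a grandoffspring = 0.25 (two parent–offspring links: r = (1/2)^2 = 1/4).
Hamilton's rule: n·r·B > C, so the trait is favored while C < n·r·B = 5·0.25·0.415 = 0.51875.

0.51875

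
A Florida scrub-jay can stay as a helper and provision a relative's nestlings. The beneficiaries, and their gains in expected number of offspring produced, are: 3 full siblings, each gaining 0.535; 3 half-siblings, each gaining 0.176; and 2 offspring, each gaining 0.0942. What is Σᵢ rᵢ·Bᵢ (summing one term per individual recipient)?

r to a full sibling = 1/2 (full sibs share both parents — two paths of length 2: r = 2·(1/2)^2 = 1/2).
r to a half-sibling = 0.25 (half-sibs share one parent — one path of length 2: r = (1/2)^2 = 1/4).
r to an offspring = 0.5 (one parent–offspring link: r = (1/2)^1 = 1/2).
Summing one r·B term per recipient: 3·0.5·0.535 + 3·0.25·0.176 + 2·0.5·0.0942 = 1.0287.

1.0287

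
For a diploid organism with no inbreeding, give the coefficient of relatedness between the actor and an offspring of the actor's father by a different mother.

0.25

Each parent–offspring link contributes a factor of 1/2, and independent paths through distinct common ancestors add.
Half-sibs share one parent — one path of length 2: r = (1/2)^2 = 1/4.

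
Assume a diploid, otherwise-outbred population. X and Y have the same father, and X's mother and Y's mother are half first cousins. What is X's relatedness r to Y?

0.265625

Independent pedigree routes through distinct common ancestors add.
X and Y are related in two ways: half-sibs through their shared father (r = 1/4) and half second cousins through their mothers (r = 1/64).
r = 1/4 + 1/64 = 17/64 = 0.265625.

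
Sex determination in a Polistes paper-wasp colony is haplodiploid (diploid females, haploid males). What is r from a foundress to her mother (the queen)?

One meiotic link between diploid queen and diploid daughter: r = 1/2.

0.5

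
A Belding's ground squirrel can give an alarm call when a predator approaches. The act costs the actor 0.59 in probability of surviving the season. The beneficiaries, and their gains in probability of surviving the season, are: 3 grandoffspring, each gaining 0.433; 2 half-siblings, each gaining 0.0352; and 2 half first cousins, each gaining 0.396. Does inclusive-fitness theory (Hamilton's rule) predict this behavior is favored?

No

Hamilton's rule: the trait is favored when the sum of r·B over every recipient exceeds the actor's cost C.
r to a grandoffspring = 1/4 (two parent–offspring links: r = (1/2)^2 = 1/4).
r to a half-sibling = 0.25 (half-sibs share one parent — one path of length 2: r = (1/2)^2 = 1/4).
r to a half first cousin = 0.0625 (half first cousins share one grandparent — one path of length 4: r = (1/2)^4 = 1/16).
Summing one r·B term per recipient: 3·0.25·0.433 + 2·0.25·0.0352 + 2·0.0625·0.396 = 0.39185.
0.39185 < 0.59: the indirect benefit is less than the cost.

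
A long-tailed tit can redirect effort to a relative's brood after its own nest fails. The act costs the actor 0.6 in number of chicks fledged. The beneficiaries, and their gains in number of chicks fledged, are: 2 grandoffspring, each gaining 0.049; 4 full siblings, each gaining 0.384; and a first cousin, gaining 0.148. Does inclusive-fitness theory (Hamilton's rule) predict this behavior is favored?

Hamilton's rule: the trait is favored when the sum of r·B over every recipient exceeds the actor's cost C.
r to a grandoffspring = 1/4 (two parent–offspring links: r = (1/2)^2 = 1/4).
r to a full sibling = 0.5 (full sibs share both parents — two paths of length 2: r = 2·(1/2)^2 = 1/2).
r to a first cousin = 0.125 (first cousins share one grandparent pair — two paths of length 4: r = 2·(1/2)^4 = 1/8).
Summing one r·B term per recipient: 2·0.25·0.049 + 4·0.5·0.384 + 1·0.125·0.148 = 0.811.
0.811 > 0.6: the indirect benefit exceeds the cost.

Yes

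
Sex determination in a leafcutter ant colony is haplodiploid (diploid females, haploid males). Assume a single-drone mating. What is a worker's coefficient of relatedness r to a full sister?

0.75

Haplodiploid full sisters inherit their father's entire haploid genome identically (contributing 1/2) and on average half of their mother's contribution (1/2 · 1/2 = 1/4); r = 1/2 + 1/4 = 3/4.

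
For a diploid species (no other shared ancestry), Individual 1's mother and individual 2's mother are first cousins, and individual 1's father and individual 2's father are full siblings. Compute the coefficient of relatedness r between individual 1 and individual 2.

0.15625

Wright's path rule: contributions from independent ancestry routes add.
Individual 1 and individual 2 are related in two ways: second cousins through their mothers (r = 1/32) and first cousins through their fathers (r = 1/8).
r = 1/32 + 1/8 = 5/32 = 0.15625.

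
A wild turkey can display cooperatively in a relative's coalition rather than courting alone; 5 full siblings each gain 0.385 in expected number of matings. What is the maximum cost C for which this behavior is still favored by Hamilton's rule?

r to a full sibling = 0.5 (full sibs share both parents — two paths of length 2: r = 2·(1/2)^2 = 1/2).
Hamilton's rule: n·r·B > C, so the trait is favored while C < n·r·B = 5·0.5·0.385 = 0.9625.

0.9625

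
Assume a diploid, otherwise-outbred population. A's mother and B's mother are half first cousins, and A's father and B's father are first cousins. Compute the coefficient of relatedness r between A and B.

0.046875

Independent pedigree routes through distinct common ancestors add.
A and B are related in two ways: half second cousins through their mothers (r = 1/64) and second cousins through their fathers (r = 1/32).
r = 1/64 + 1/32 = 0.046875.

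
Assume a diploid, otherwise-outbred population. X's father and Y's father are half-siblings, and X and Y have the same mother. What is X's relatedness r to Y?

0.3125

With two independent routes of shared ancestry, r is the sum of the two contributions.
X and Y are related in two ways: half first cousins through their fathers (r = 1/16) and half-sibs through their shared mother (r = 1/4).
r = 1/16 + 1/4 = 5/16 = 0.3125.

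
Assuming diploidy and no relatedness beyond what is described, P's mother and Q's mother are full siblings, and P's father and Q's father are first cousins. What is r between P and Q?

Independent pedigree routes through distinct common ancestors add.
P and Q are related in two ways: first cousins through their mothers (r = 1/8) and second cousins through their fathers (r = 1/32).
r = 1/8 + 1/32 = 0.15625.

0.15625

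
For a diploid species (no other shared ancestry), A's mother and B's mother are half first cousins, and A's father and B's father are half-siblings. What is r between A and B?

Relatedness sums over independent paths through distinct common ancestors.
A and B are related in two ways: half second cousins through their mothers (r = 1/64) and half first cousins through their fathers (r = 1/16).
r = 1/64 + 1/16 = 0.078125.

0.078125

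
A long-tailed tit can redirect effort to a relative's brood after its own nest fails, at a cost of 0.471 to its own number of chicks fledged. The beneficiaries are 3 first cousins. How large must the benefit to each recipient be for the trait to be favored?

1.256

r to a first cousin = 1/8 (first cousins share one grandparent pair — two paths of length 4: r = 2·(1/2)^4 = 1/8).
Hamilton's rule with n recipients of equal r: n·r·B > C, so B > C/(n·r) = 0.471/(3·0.125) = 1.256.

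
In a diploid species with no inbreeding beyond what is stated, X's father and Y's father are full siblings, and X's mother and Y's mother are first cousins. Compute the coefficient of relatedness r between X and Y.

0.15625

Wright's path rule: contributions from independent ancestry routes add.
X and Y are related in two ways: first cousins through their fathers (r = 1/8) and second cousins through their mothers (r = 1/32).
r = 1/8 + 1/32 = 0.15625.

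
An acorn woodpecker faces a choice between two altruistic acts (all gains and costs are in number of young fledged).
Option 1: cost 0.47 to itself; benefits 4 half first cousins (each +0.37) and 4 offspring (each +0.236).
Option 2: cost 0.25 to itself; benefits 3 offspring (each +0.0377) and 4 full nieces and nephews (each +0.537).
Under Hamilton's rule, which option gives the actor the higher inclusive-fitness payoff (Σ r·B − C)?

Option 1: r to a half first cousin = 0.0625.
Option 1: r to an offspring = 0.5.
Option 1: Σ r·B − C = (4·0.0625·0.37 + 4·0.5·0.236) − 0.47 = 0.0945.
Option 2: r to an offspring = 0.5.
Option 2: r to a full niece or nephew = 0.25.
Option 2: Σ r·B − C = (3·0.5·0.0377 + 4·0.25·0.537) − 0.25 = 0.34355.
Option 2 has the higher net inclusive-fitness payoff.

Option 2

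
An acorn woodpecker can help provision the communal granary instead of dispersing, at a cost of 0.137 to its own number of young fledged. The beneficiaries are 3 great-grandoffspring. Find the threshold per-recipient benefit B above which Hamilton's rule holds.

r to a great-grandoffspring = 0.125 (three parent–offspring links: r = (1/2)^3 = 1/8).
Hamilton's rule with n recipients of equal r: n·r·B > C, so B > C/(n·r) = 0.137/(3·0.125) = 0.3653.

0.3653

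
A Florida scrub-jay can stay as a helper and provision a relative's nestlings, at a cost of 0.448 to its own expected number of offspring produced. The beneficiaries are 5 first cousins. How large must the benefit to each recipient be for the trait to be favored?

0.7168

r to a first cousin = 0.125 (first cousins share one grandparent pair — two paths of length 4: r = 2·(1/2)^4 = 1/8).
Hamilton's rule with n recipients of equal r: n·r·B > C, so B > C/(n·r) = 0.448/(5·0.125) = 0.7168.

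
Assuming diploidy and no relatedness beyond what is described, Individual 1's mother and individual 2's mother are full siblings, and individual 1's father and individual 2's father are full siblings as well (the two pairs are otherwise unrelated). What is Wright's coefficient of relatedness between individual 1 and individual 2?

0.25

Wright's path rule: contributions from independent ancestry routes add.
Individual 1 and individual 2 are related in two ways: first cousins through their mothers (r = 1/8) and first cousins through their fathers (r = 1/8) — i.e. double first cousins.
r = 1/8 + 1/8 = 0.25.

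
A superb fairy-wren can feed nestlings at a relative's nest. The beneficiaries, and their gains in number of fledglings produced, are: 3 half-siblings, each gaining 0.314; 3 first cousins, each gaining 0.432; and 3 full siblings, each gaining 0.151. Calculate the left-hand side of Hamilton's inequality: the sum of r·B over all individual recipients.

r to a half-sibling = 1/4 (half-sibs share one parent — one path of length 2: r = (1/2)^2 = 1/4).
r to a first cousin = 0.125 (first cousins share one grandparent pair — two paths of length 4: r = 2·(1/2)^4 = 1/8).
r to a full sibling = 1/2 (full sibs share both parents — two paths of length 2: r = 2·(1/2)^2 = 1/2).
Summing one r·B term per recipient: 3·0.25·0.314 + 3·0.125·0.432 + 3·0.5·0.151 = 0.624.

0.624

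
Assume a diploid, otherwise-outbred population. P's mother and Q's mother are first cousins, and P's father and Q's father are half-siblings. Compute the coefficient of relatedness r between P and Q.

Wright's path rule: contributions from independent ancestry routes add.
P and Q are related in two ways: second cousins through their mothers (r = 1/32) and half first cousins through their fathers (r = 1/16).
r = 1/32 + 1/16 = 3/32 = 0.09375.

0.09375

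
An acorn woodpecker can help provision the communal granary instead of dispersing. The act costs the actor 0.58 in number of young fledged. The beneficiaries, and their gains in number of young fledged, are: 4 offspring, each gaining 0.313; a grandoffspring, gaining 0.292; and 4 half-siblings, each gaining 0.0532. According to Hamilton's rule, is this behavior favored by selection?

Yes

Hamilton's rule: the trait is favored when the sum of r·B over every recipient exceeds the actor's cost C.
r to an offspring = 1/2 (one parent–offspring link: r = (1/2)^1 = 1/2).
r to a grandoffspring = 1/4 (two parent–offspring links: r = (1/2)^2 = 1/4).
r to a half-sibling = 0.25 (half-sibs share one parent — one path of length 2: r = (1/2)^2 = 1/4).
Summing one r·B term per recipient: 4·0.5·0.313 + 1·0.25·0.292 + 4·0.25·0.0532 = 0.7522.
0.7522 > 0.58: the indirect benefit exceeds the cost.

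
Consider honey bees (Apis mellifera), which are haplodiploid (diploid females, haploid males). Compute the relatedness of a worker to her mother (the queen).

0.5

One meiotic link between diploid queen and diploid daughter: r = 1/2.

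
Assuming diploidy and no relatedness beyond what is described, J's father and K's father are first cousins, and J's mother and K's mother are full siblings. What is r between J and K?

0.15625

With two independent routes of shared ancestry, r is the sum of the two contributions.
J and K are related in two ways: second cousins through their fathers (r = 1/32) and first cousins through their mothers (r = 1/8).
r = 1/32 + 1/8 = 5/32 = 0.15625.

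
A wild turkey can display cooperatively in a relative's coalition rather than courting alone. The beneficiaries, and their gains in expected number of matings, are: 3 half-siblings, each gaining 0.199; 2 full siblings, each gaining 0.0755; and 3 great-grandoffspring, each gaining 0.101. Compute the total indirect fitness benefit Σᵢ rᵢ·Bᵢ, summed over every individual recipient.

r to a half-sibling = 0.25 (half-sibs share one parent — one path of length 2: r = (1/2)^2 = 1/4).
r to a full sibling = 1/2 (full sibs share both parents — two paths of length 2: r = 2·(1/2)^2 = 1/2).
r to a great-grandoffspring = 0.125 (three parent–offspring links: r = (1/2)^3 = 1/8).
Summing one r·B term per recipient: 3·0.25·0.199 + 2·0.5·0.0755 + 3·0.125·0.101 = 0.262625.

0.262625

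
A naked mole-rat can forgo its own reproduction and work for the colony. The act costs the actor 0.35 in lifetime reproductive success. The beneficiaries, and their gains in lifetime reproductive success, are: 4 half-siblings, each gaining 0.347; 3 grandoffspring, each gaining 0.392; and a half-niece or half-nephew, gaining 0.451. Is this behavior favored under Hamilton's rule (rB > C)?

Yes

Hamilton's rule: the trait is favored when the sum of r·B over every recipient exceeds the actor's cost C.
r to a half-sibling = 0.25 (half-sibs share one parent — one path of length 2: r = (1/2)^2 = 1/4).
r to a grandoffspring = 1/4 (two parent–offspring links: r = (1/2)^2 = 1/4).
r to a half-niece or half-nephew = 0.125 (half-aunt/uncle↔niece/nephew: one path of length 3: r = (1/2)^3 = 1/8).
Summing one r·B term per recipient: 4·0.25·0.347 + 3·0.25·0.392 + 1·0.125·0.451 = 0.697375.
0.697375 > 0.35: the indirect benefit exceeds the cost.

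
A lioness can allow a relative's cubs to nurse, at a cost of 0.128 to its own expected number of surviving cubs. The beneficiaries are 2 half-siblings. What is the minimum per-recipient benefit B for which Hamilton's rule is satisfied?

r to a half-sibling = 1/4 (half-sibs share one parent — one path of length 2: r = (1/2)^2 = 1/4).
Hamilton's rule with n recipients of equal r: n·r·B > C, so B > C/(n·r) = 0.128/(2·0.25) = 0.256.

0.256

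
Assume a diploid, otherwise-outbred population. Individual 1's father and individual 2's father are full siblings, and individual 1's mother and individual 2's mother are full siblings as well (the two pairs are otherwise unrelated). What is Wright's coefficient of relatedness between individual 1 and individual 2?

0.25

With two independent routes of shared ancestry, r is the sum of the two contributions.
Individual 1 and individual 2 are related in two ways: first cousins through their fathers (r = 1/8) and first cousins through their mothers (r = 1/8) — i.e. double first cousins.
r = 1/8 + 1/8 = 0.25.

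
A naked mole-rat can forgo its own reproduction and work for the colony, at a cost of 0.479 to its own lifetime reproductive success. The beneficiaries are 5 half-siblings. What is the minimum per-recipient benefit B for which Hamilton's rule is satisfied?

r to a half-sibling = 1/4 (half-sibs share one parent — one path of length 2: r = (1/2)^2 = 1/4).
Hamilton's rule with n recipients of equal r: n·r·B > C, so B > C/(n·r) = 0.479/(5·0.25) = 0.3832.

0.3832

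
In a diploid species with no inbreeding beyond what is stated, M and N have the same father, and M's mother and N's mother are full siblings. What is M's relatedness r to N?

0.375

Independent pedigree routes through distinct common ancestors add.
M and N are related in two ways: half-sibs through their shared father (r = 1/4) and first cousins through their mothers (r = 1/8).
r = 1/4 + 1/8 = 3/8 = 0.375.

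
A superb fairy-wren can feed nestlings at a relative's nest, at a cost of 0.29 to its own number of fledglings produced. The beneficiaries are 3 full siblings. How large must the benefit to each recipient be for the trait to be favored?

r to a full sibling = 1/2 (full sibs share both parents — two paths of length 2: r = 2·(1/2)^2 = 1/2).
Hamilton's rule with n recipients of equal r: n·r·B > C, so B > C/(n·r) = 0.29/(3·0.5) = 0.1933.

0.1933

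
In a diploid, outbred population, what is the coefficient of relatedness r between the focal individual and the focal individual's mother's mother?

0.25

Each parent–offspring link contributes a factor of 1/2, and independent paths through distinct common ancestors add.
Two parent–offspring links: r = (1/2)^2 = 1/4.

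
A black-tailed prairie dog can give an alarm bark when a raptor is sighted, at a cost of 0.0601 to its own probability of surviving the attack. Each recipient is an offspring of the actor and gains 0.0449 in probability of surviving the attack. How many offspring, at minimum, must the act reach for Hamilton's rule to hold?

r to an offspring = 1/2 (one parent–offspring link: r = (1/2)^1 = 1/2).
Hamilton's rule: n·r·B > C  ⇒  n > C/(r·B) = 0.0601/(0.5·0.0449) = 2.677.
The smallest integer exceeding 2.677 is 3.

3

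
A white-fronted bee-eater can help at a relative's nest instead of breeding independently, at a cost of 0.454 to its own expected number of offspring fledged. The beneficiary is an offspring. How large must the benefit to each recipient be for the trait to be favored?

0.908

r to an offspring = 1/2 (one parent–offspring link: r = (1/2)^1 = 1/2).
Hamilton's rule with n recipients of equal r: n·r·B > C, so B > C/(n·r) = 0.454/(1·0.5) = 0.908.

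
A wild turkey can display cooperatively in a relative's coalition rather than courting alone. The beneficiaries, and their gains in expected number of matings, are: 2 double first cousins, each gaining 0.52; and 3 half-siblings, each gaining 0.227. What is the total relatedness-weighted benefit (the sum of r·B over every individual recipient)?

r to a double first cousin = 1/4 (double first cousins share both grandparent pairs — four paths of length 4: r = 4·(1/2)^4 = 1/4).
r to a half-sibling = 0.25 (half-sibs share one parent — one path of length 2: r = (1/2)^2 = 1/4).
Summing one r·B term per recipient: 2·0.25·0.52 + 3·0.25·0.227 = 0.43025.

0.43025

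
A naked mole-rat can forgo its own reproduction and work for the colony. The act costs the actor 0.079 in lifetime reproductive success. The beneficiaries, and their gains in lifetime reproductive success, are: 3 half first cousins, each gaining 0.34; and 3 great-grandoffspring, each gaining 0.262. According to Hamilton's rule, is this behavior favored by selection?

Yes

Hamilton's rule: the trait is favored when the sum of r·B over every recipient exceeds the actor's cost C.
r to a half first cousin = 0.0625 (half first cousins share one grandparent — one path of length 4: r = (1/2)^4 = 1/16).
r to a great-grandoffspring = 0.125 (three parent–offspring links: r = (1/2)^3 = 1/8).
Summing one r·B term per recipient: 3·0.0625·0.34 + 3·0.125·0.262 = 0.162.
0.162 > 0.079: the indirect benefit exceeds the cost.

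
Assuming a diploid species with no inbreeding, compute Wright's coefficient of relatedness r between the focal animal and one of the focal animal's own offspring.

0.5

Each parent–offspring link contributes a factor of 1/2, and independent paths through distinct common ancestors add.
One parent–offspring link: r = (1/2)^1 = 1/2.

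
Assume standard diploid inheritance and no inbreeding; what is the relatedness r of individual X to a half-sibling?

Each parent–offspring link contributes a factor of 1/2, and independent paths through distinct common ancestors add.
Half-sibs share one parent — one path of length 2: r = (1/2)^2 = 1/4.

0.25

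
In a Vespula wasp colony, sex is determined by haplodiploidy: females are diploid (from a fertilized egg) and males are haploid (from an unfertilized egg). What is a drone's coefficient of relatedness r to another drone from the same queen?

Haploid brothers each carry a random half of the queen's diploid genome, so on average they share half: r = 1/2.

0.5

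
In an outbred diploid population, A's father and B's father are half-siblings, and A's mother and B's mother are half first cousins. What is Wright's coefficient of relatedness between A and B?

0.078125

Wright's path rule: contributions from independent ancestry routes add.
A and B are related in two ways: half first cousins through their fathers (r = 1/16) and half second cousins through their mothers (r = 1/64).
r = 1/16 + 1/64 = 0.078125.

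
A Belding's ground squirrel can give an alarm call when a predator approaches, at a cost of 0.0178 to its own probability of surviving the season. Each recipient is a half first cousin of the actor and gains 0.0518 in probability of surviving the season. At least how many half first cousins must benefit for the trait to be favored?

r to a half first cousin = 1/16 (half first cousins share one grandparent — one path of length 4: r = (1/2)^4 = 1/16).
Hamilton's rule: n·r·B > C  ⇒  n > C/(r·B) = 0.0178/(0.0625·0.0518) = 5.498.
The smallest integer exceeding 5.498 is 6.

6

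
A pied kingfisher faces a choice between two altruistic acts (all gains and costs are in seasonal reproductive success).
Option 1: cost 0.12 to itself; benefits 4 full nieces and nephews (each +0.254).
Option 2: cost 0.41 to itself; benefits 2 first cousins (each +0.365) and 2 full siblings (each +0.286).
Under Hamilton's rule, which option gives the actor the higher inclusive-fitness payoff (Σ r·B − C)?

Option 1

Option 1: r to a full niece or nephew = 0.25.
Option 1: Σ r·B − C = (4·0.25·0.254) − 0.12 = 0.134.
Option 2: r to a first cousin = 0.125.
Option 2: r to a full sibling = 0.5.
Option 2: Σ r·B − C = (2·0.125·0.365 + 2·0.5·0.286) − 0.41 = -0.03275.
Option 1 has the higher net inclusive-fitness payoff.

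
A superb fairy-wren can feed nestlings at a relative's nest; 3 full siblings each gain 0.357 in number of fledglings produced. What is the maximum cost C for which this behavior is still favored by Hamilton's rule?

r to a full sibling = 1/2 (full sibs share both parents — two paths of length 2: r = 2·(1/2)^2 = 1/2).
Hamilton's rule: n·r·B > C, so the trait is favored while C < n·r·B = 3·0.5·0.357 = 0.5355.

0.5355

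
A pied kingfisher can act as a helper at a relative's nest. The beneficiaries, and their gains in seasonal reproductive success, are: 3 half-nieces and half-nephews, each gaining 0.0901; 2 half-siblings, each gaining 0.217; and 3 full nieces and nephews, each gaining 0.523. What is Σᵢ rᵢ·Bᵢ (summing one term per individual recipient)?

r to a half-niece or half-nephew = 1/8 (half-aunt/uncle↔niece/nephew: one path of length 3: r = (1/2)^3 = 1/8).
r to a half-sibling = 0.25 (half-sibs share one parent — one path of length 2: r = (1/2)^2 = 1/4).
r to a full niece or nephew = 0.25 (full aunt/uncle↔niece/nephew: two paths of length 3 through the shared grandparent pair: r = 2·(1/2)^3 = 1/4).
Summing one r·B term per recipient: 3·0.125·0.0901 + 2·0.25·0.217 + 3·0.25·0.523 = 0.5345375.

0.5345375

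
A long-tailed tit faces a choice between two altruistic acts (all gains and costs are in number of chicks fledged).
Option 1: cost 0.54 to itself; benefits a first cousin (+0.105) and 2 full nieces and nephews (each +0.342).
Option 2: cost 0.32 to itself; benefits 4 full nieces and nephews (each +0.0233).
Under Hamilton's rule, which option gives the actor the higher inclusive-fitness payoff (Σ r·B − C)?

Option 1: r to a first cousin = 0.125.
Option 1: r to a full niece or nephew = 0.25.
Option 1: Σ r·B − C = (1·0.125·0.105 + 2·0.25·0.342) − 0.54 = -0.355875.
Option 2: r to a full niece or nephew = 0.25.
Option 2: Σ r·B − C = (4·0.25·0.0233) − 0.32 = -0.2967.
Option 2 has the higher net inclusive-fitness payoff.

Option 2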